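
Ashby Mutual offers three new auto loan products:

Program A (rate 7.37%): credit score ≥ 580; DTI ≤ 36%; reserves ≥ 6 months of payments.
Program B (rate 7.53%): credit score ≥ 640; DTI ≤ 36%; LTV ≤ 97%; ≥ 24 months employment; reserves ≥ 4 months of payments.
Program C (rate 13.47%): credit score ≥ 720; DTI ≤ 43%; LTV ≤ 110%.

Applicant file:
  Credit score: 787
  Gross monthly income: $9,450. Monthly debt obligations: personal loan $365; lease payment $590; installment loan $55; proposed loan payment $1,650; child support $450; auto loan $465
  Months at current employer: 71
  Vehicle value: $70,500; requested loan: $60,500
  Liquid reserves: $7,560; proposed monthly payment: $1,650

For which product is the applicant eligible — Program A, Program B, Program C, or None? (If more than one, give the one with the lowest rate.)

Program C

Total debts = (365 + 590 + 55 + 1,650 + 450 + 465) = 3,575; DTI = 3,575/9,450 = 37.8%.
LTV = 60,500/70,500 = 85.8%.
Reserves = 7,560/1,650 = 4.6 months.
Program A: score 787 ≥ 580; DTI 37.8% > 36%; reserves 4.6 < 6 mo → does not qualify.
Program B: score 787 ≥ 640; DTI 37.8% > 36%; LTV 85.8% ≤ 97%; employment 71 ≥ 24 mo; reserves 4.6 ≥ 4 mo → does not qualify.
Program C: score 787 ≥ 720; DTI 37.8% ≤ 43%; LTV 85.8% ≤ 110% → qualifies.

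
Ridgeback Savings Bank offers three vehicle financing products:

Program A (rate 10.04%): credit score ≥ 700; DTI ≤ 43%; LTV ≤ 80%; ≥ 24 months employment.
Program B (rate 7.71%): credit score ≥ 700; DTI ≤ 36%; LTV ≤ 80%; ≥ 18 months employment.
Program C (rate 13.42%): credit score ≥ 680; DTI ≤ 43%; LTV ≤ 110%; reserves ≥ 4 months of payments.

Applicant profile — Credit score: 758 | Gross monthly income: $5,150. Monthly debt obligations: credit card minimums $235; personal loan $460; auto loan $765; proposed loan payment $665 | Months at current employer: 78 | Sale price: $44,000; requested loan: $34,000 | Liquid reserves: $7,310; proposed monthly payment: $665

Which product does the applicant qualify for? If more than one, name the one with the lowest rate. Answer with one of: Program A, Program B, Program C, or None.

Total debts = (235 + 460 + 765 + 665) = 2,125; DTI = 2,125/5,150 = 41.3%.
LTV = 34,000/44,000 = 77.3%.
Reserves = 7,310/665 = 11.0 months.
Program A: score 758 ≥ 700; DTI 41.3% ≤ 43%; LTV 77.3% ≤ 80%; employment 78 ≥ 24 mo → qualifies.
Program B: score 758 ≥ 700; DTI 41.3% > 36%; LTV 77.3% ≤ 80%; employment 78 ≥ 18 mo → does not qualify.
Program C: score 758 ≥ 680; DTI 41.3% ≤ 43%; LTV 77.3% ≤ 110%; reserves 11.0 ≥ 4 mo → qualifies.
Qualifying: Program A, Program C. Lowest rate is 10.04% → Program A.

Program A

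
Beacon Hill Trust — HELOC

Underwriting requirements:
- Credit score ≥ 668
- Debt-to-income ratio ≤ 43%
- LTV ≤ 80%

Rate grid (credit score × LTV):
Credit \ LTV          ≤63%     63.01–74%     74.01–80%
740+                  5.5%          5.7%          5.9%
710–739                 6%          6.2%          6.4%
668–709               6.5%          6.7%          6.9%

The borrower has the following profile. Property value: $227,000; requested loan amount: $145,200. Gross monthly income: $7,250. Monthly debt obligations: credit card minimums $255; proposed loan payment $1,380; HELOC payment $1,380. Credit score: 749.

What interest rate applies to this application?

Credit score 749 ≥ 668; Total monthly debts = (255 + 1,380 + 1,380) = 3,015. DTI = 3,015/7,250 = 41.6% ≤ 43%
Loan-to-value = 145,200/227,000 = 64% — pass (80% max)
Score 749 is in the 740+ band; LTV 64% is in the 63.01–74% band → 5.7%.

5.7%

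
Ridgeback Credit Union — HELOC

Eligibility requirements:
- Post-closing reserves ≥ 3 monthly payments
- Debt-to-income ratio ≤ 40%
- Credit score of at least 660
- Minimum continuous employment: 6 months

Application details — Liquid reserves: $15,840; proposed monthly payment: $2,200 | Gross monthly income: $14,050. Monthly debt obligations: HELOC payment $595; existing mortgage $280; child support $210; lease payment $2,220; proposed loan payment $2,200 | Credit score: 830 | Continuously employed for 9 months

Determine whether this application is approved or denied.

Reserves = 15,840/2,200 = 7.2 months ≥ 3
Total monthly debts = (595 + 280 + 210 + 2,220 + 2,200) = 5,505. Debt-to-income = 5,505/14,050 = 39.2% — meets 40% limit
Credit score 830 ≥ 660 (meets)
Employment 9 ≥ 6 months
All criteria satisfied.

Approved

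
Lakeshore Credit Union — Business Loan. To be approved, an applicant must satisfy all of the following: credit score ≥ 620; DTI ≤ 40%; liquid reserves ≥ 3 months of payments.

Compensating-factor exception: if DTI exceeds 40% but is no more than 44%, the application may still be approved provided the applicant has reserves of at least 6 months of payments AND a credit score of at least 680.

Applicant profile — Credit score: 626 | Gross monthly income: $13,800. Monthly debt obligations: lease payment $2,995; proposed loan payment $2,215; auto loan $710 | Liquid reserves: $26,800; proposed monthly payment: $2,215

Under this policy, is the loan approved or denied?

Denied

Credit score 626 ≥ 620 (meets base)
Total debts = (2,995 + 2,215 + 710) = 5,920. DTI: 5,920 ÷ 13,800 = 42.9%, over the 40% base limit.
Reserves = 26,800/2,215 = 12.1 months ≥ 3
DTI 42.9% is within the 40%–44% exception band; checking compensating factors.
Reserves 12.1 ≥ 6 months; credit score 626 < 680.
Override conditions not both satisfied; exception does not apply.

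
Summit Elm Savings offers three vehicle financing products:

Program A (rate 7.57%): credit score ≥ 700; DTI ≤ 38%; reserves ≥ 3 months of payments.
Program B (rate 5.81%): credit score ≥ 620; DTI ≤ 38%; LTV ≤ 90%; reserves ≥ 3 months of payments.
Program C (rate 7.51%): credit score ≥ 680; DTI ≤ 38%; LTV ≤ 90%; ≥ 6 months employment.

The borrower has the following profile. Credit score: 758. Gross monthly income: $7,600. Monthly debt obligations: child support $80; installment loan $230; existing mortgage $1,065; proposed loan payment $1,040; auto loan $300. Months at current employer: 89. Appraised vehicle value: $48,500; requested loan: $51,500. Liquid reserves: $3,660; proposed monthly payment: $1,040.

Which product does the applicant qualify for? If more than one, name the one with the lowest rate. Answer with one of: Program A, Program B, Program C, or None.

Total debts = (80 + 230 + 1,065 + 1,040 + 300) = 2,715; DTI = 2,715/7,600 = 35.7%.
LTV = 51,500/48,500 = 106.2%.
Reserves = 3,660/1,040 = 3.5 months.
Program A: score 758 ≥ 700; DTI 35.7% ≤ 38%; reserves 3.5 ≥ 3 mo → qualifies.
Program B: score 758 ≥ 620; DTI 35.7% ≤ 38%; LTV 106.2% > 90%; reserves 3.5 ≥ 3 mo → does not qualify.
Program C: score 758 ≥ 680; DTI 35.7% ≤ 38%; LTV 106.2% > 90%; employment 89 ≥ 6 mo → does not qualify.

Program A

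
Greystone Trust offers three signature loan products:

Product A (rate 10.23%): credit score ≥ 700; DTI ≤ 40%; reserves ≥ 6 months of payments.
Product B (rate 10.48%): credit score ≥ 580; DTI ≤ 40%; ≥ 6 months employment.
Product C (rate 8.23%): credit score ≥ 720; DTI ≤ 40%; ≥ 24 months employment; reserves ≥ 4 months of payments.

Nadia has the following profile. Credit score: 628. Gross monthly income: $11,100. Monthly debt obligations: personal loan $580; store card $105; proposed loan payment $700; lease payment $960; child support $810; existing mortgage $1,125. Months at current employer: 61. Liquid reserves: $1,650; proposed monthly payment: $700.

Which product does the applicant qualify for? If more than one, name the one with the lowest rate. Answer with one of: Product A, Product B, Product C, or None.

Product B

Total debts = (580 + 105 + 700 + 960 + 810 + 1,125) = 4,280; DTI = 4,280/11,100 = 38.6%.
Reserves = 1,650/700 = 2.4 months.
Product A: score 628 < 700; DTI 38.6% ≤ 40%; reserves 2.4 < 6 mo → does not qualify.
Product B: score 628 ≥ 580; DTI 38.6% ≤ 40%; employment 61 ≥ 6 mo → qualifies.
Product C: score 628 < 720; DTI 38.6% ≤ 40%; employment 61 ≥ 24 mo; reserves 2.4 < 4 mo → does not qualify.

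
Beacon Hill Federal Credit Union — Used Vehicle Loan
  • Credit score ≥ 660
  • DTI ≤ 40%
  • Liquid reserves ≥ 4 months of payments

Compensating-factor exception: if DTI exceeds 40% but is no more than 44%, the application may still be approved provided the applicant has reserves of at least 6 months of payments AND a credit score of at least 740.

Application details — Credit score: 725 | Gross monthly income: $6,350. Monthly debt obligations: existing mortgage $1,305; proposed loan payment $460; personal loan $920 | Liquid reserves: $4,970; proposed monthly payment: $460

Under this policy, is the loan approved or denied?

Denied

Credit score 725 ≥ 660 (meets base)
Total debts = (1,305 + 460 + 920) = 2,685. DTI = 2,685/6,350 = 42.3% > 40% — standard DTI limit exceeded.
Reserves = 4,970/460 = 10.8 months ≥ 4
DTI 42.3% is within the 40%–44% exception band; checking compensating factors.
Override check — reserves: 10.8 mo (ok); score: 725 (below 740).
Compensating-factor requirement not fully met.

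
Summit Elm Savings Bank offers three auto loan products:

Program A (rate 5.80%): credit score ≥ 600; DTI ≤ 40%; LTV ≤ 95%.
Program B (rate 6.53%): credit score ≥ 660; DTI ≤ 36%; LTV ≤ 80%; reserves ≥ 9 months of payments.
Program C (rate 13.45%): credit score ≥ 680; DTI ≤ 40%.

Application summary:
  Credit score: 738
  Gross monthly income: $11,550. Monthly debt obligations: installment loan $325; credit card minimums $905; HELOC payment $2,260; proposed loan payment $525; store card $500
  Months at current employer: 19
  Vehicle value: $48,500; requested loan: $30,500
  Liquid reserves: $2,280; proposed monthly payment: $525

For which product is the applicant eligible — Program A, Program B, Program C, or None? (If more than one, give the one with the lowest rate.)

Total debts = (325 + 905 + 2,260 + 525 + 500) = 4,515; DTI = 4,515/11,550 = 39.1%.
LTV = 30,500/48,500 = 62.9%.
Reserves = 2,280/525 = 4.3 months.
Program A: score 738 ≥ 600; DTI 39.1% ≤ 40%; LTV 62.9% ≤ 95% → qualifies.
Program B: score 738 ≥ 660; DTI 39.1% > 36%; LTV 62.9% ≤ 80%; reserves 4.3 < 9 mo → does not qualify.
Program C: score 738 ≥ 680; DTI 39.1% ≤ 40% → qualifies.
Qualifying: Program A, Program C. Lowest rate is 5.80% → Program A.

Program A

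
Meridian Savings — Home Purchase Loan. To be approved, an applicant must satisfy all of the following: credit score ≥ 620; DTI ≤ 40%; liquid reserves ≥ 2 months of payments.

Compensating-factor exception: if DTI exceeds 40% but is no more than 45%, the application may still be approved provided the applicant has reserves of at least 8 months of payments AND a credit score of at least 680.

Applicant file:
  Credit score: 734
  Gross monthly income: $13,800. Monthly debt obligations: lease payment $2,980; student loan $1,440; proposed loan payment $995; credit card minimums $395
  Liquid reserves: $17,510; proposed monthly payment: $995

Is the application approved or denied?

Credit score 734 ≥ 620 (meets base)
Total debts = (2,980 + 1,440 + 995 + 395) = 5,810. DTI: 5,810 ÷ 13,800 = 42.1%, over the 40% base limit.
Liquid reserves cover 17,510/995 = 17.6 months — ≥ 2 required
DTI 42.1% is within the 40%–45% exception band; checking compensating factors.
Reserves 17.6 ≥ 8 months; credit score 734 ≥ 680.
Both compensating conditions met → exception applies.

Approved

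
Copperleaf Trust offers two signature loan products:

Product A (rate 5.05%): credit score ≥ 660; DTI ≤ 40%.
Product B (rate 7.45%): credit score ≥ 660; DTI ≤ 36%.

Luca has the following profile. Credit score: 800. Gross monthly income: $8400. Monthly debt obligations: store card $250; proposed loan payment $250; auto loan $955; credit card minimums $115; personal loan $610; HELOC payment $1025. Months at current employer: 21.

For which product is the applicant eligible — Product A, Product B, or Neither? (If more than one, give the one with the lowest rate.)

Product A

Total debts = (250 + 250 + 955 + 115 + 610 + 1,025) = 3,205; DTI = 3,205/8,400 = 38.2%.
Product A: score 800 ≥ 660; DTI 38.2% ≤ 40% → qualifies.
Product B: score 800 ≥ 660; DTI 38.2% > 36% → does not qualify.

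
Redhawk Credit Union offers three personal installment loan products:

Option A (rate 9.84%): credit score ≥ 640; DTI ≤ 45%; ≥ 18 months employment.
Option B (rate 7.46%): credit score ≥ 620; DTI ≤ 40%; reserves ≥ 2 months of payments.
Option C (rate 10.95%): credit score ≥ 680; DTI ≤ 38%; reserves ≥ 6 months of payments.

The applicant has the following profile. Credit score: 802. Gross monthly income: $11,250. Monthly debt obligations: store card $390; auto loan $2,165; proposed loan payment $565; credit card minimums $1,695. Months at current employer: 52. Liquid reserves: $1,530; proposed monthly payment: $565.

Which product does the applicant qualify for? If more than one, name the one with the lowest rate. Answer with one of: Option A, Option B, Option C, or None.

Total debts = (390 + 2,165 + 565 + 1,695) = 4,815; DTI = 4,815/11,250 = 42.8%.
Reserves = 1,530/565 = 2.7 months.
Option A: score 802 ≥ 640; DTI 42.8% ≤ 45%; employment 52 ≥ 18 mo → qualifies.
Option B: score 802 ≥ 620; DTI 42.8% > 40%; reserves 2.7 ≥ 2 mo → does not qualify.
Option C: score 802 ≥ 680; DTI 42.8% > 38%; reserves 2.7 < 6 mo → does not qualify.

Option A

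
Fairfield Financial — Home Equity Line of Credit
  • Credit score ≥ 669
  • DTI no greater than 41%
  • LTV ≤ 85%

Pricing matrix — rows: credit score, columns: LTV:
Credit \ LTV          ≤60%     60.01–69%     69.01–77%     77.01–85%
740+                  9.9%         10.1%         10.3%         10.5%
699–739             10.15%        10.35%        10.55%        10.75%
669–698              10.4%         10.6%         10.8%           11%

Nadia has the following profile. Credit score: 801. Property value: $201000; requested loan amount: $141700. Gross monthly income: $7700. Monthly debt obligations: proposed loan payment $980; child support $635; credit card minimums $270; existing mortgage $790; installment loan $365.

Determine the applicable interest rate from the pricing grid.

Credit score 801 ≥ 669; Total monthly debts = (980 + 635 + 270 + 790 + 365) = 3,040. DTI = 3,040/7,700 = 39.5% ≤ 41%
LTV = 141,700/201,000 = 70.5% ≤ 85%
Row: 801 falls in 740+. Column: 70.5% falls in 69.01–77%. Rate = 10.3%.

10.3%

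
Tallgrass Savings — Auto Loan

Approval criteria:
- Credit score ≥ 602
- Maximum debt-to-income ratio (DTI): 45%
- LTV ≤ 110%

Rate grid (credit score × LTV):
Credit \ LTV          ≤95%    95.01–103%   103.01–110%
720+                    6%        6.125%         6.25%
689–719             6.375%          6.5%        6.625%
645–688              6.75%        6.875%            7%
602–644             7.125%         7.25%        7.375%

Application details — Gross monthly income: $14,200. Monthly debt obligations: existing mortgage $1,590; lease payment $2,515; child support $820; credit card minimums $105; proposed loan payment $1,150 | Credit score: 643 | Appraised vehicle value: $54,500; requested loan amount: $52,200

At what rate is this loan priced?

7.25%

Credit score 643 ≥ 602; Total monthly debts = (1,590 + 2,515 + 820 + 105 + 1,150) = 6,180. Debt-to-income = 6,180/14,200 = 43.5% — meets 45% limit
LTV = 52,200/54,500 = 95.8% ≤ 110%
Row: 643 falls in 602–644. Column: 95.8% falls in 95.01–103%. Rate = 7.25%.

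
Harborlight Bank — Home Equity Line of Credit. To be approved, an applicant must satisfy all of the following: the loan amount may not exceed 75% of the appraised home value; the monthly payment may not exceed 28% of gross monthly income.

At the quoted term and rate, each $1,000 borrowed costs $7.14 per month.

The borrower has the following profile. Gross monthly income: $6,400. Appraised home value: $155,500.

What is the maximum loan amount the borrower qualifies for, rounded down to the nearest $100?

Payment cap: 28% × $6,400 = $1,792/month.
At $7.14 per $1,000, that supports 1,792/7.14 × 1,000 ≈ $250,980 → $250,900.
LTV cap: 75% × $155,500 = $116,625 → $116,600.
Binding constraint: loan-to-value.

$116,600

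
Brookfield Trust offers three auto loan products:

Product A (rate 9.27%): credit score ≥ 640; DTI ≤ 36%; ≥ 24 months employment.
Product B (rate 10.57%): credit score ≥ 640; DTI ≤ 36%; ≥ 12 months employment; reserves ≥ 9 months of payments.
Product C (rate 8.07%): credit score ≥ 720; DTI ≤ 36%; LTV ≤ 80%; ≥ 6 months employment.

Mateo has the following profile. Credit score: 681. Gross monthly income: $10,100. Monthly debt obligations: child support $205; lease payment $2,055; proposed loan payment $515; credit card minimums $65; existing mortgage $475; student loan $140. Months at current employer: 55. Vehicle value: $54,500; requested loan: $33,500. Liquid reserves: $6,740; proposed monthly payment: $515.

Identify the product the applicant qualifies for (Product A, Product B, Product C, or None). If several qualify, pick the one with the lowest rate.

Total debts = (205 + 2,055 + 515 + 65 + 475 + 140) = 3,455; DTI = 3,455/10,100 = 34.2%.
LTV = 33,500/54,500 = 61.5%.
Reserves = 6,740/515 = 13.1 months.
Product A: score 681 ≥ 640; DTI 34.2% ≤ 36%; employment 55 ≥ 24 mo → qualifies.
Product B: score 681 ≥ 640; DTI 34.2% ≤ 36%; employment 55 ≥ 12 mo; reserves 13.1 ≥ 9 mo → qualifies.
Product C: score 681 < 720; DTI 34.2% ≤ 36%; LTV 61.5% ≤ 80%; employment 55 ≥ 6 mo → does not qualify.
Qualifying: Product A, Product B. Lowest rate is 9.27% → Product A.

Product A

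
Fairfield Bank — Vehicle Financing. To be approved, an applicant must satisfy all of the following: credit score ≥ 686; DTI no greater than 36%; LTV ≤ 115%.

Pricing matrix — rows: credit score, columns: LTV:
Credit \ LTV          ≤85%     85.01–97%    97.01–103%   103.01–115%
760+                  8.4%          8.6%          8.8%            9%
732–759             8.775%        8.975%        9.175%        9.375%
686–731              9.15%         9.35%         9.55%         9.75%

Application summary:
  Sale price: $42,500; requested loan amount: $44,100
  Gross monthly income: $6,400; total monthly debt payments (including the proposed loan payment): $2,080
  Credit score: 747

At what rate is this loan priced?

9.375%

Credit score 747 ≥ 686; DTI = 2,080/6,400 = 32.5% ≤ 36%
LTV: 44,100 ÷ 42,500 = 103.8%, within 115% cap
Credit 747 → row 732–759; LTV 103.8% → column 103.01–115%. Grid cell → 9.375%.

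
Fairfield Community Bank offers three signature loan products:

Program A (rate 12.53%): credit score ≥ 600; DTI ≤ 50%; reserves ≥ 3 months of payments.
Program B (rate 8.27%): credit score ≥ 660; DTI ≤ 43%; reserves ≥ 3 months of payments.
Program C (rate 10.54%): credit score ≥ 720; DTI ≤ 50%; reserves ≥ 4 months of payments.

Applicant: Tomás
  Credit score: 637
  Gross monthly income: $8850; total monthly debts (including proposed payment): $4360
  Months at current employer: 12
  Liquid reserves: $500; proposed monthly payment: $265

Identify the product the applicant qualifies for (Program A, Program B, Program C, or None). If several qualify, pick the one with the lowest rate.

None

DTI = 4,360/8,850 = 49.3%.
Reserves = 500/265 = 1.9 months.
Program A: score 637 ≥ 600; DTI 49.3% ≤ 50%; reserves 1.9 < 3 mo → does not qualify.
Program B: score 637 < 660; DTI 49.3% > 43%; reserves 1.9 < 3 mo → does not qualify.
Program C: score 637 < 720; DTI 49.3% ≤ 50%; reserves 1.9 < 4 mo → does not qualify.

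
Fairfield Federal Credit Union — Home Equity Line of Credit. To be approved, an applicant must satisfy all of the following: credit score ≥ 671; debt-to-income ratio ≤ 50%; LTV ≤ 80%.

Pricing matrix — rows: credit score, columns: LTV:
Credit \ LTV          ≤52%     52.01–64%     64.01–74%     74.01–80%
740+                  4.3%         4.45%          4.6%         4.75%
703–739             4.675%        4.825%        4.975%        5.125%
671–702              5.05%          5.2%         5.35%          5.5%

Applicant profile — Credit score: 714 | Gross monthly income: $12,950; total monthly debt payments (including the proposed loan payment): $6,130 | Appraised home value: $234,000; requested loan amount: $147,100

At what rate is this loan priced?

Credit score 714 ≥ 671; DTI: 6,130 ÷ 12,950 = 47.3%, within the 50% cap
LTV: 147,100 ÷ 234,000 = 62.9%, within 80% cap
Credit 714 → row 703–739; LTV 62.9% → column 52.01–64%. Grid cell → 4.825%.

4.825%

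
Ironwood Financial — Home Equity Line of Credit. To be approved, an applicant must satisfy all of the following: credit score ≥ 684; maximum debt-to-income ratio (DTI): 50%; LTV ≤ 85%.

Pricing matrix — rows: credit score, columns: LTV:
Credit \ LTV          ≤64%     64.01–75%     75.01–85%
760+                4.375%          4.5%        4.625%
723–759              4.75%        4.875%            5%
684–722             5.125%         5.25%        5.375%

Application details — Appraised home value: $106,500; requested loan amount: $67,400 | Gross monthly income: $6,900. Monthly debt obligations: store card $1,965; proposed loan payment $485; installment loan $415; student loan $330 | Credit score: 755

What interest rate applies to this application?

Credit score 755 ≥ 684; Total monthly debts = (1,965 + 485 + 415 + 330) = 3,195. DTI: 3,195 ÷ 6,900 = 46.3%, within the 50% cap
Loan-to-value = 67,400/106,500 = 63.3% — pass (85% max)
Credit 755 → row 723–759; LTV 63.3% → column ≤64%. Grid cell → 4.75%.

4.75%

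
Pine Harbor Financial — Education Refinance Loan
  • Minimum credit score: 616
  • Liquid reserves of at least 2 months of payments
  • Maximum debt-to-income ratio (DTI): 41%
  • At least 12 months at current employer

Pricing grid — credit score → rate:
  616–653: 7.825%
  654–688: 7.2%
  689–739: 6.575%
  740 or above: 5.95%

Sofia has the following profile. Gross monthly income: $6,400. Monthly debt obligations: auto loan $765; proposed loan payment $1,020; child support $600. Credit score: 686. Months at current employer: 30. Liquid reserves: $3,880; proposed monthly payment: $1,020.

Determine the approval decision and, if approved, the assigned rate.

Approved at 7.2%

Credit score 686 ≥ 616 (meets minimum)
Reserves: 3,880 ÷ 1,020 = 3.8 months (meets 2-month minimum)
Employment 30 ≥ 12 months
Total monthly debts = (765 + 1,020 + 600) = 2,385. DTI = 2,385/6,400 = 37.3% ≤ 41%
All requirements met. Score 686 falls in the 654–688 tier → 7.2%.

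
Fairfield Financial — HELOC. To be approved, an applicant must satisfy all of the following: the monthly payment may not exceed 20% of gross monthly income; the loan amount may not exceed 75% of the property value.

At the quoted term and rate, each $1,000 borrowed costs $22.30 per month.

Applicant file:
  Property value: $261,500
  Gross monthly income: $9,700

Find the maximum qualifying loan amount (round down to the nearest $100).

$86,900

Payment cap: 20% × $9,700 = $1,940/month.
At $22.30 per $1,000, that supports 1,940/22.30 × 1,000 ≈ $86,995 → $86,900.
LTV cap: 75% × $261,500 = $196,125 → $196,100.
Binding constraint: payment-to-income.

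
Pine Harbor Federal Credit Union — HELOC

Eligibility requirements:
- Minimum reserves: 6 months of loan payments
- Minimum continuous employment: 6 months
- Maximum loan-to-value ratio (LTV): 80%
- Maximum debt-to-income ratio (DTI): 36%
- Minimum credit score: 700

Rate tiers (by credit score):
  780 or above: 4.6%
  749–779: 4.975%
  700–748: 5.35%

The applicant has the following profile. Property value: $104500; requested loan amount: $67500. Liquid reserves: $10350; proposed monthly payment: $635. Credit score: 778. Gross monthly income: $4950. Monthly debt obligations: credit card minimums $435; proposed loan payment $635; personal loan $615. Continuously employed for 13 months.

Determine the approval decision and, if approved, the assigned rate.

Approved at 4.975%

Credit score 778 ≥ 700 (meets minimum)
Total monthly debts = (435 + 635 + 615) = 1,685. Debt-to-income = 1,685/4,950 = 34% — meets 36% limit
Employment 13 ≥ 6 months
Reserves: 10,350 ÷ 635 = 16.3 months (meets 6-month minimum)
LTV = 67,500/104,500 = 64.6% ≤ 80%
All requirements met. Score 778 falls in the 749–779 tier → 4.975%.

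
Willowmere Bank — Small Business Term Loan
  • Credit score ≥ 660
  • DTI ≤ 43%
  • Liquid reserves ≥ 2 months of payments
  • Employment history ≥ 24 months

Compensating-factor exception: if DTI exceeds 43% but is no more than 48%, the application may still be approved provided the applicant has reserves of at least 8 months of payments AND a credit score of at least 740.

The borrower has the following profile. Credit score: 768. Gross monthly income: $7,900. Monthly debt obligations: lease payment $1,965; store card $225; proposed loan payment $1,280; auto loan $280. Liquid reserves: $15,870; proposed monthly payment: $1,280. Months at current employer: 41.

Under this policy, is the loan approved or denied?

Credit score 768 ≥ 660 (meets base)
Total debts = (1,965 + 225 + 1,280 + 280) = 3,750. DTI: 3,750 ÷ 7,900 = 47.5%, over the 43% base limit.
Reserves = 15,870/1,280 = 12.4 months ≥ 2
Employment 41 ≥ 24 months
DTI 47.5% is within the 43%–48% exception band; checking compensating factors.
Reserves 12.4 ≥ 8 months; credit score 768 ≥ 740.
Both compensating conditions met → exception applies.

Approved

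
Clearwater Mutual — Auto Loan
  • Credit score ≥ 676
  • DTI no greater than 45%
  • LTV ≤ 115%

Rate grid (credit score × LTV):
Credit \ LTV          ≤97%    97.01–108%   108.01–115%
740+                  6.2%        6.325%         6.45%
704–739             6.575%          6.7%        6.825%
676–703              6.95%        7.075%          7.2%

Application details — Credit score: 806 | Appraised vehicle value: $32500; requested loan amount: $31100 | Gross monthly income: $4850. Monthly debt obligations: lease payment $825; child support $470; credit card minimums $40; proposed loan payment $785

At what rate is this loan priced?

Credit score 806 ≥ 676; Total monthly debts = (825 + 470 + 40 + 785) = 2,120. DTI = 2,120/4,850 = 43.7% ≤ 45%
Loan-to-value = 31,100/32,500 = 95.7% — pass (115% max)
Row: 806 falls in 740+. Column: 95.7% falls in ≤97%. Rate = 6.2%.

6.2%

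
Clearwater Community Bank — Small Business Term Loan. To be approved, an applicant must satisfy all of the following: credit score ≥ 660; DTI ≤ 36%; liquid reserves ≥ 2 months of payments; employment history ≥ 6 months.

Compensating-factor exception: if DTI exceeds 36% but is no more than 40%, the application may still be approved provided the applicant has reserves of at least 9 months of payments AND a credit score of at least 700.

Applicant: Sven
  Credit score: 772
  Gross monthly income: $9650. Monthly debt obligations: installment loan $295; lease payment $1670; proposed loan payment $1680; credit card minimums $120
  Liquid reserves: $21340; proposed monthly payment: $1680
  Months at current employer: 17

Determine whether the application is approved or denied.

Credit score 772 ≥ 660 (meets base)
Total debts = (295 + 1,670 + 1,680 + 120) = 3,765. DTI: 3,765 ÷ 9,650 = 39%, over the 36% base limit.
Liquid reserves cover 21,340/1,680 = 12.7 months — ≥ 2 required
Employment 17 ≥ 6 months
DTI 39% is within the 36%–40% exception band; checking compensating factors.
Override check — reserves: 12.7 mo (ok); score: 772 (ok).
Both override conditions satisfied; DTI exception granted.

Approved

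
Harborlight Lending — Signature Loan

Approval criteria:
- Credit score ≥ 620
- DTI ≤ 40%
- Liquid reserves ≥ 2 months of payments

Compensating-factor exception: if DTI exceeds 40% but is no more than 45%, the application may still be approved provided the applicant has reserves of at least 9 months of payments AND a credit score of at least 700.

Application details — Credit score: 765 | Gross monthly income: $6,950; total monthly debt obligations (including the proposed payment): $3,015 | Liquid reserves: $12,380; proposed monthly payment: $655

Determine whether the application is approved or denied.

Credit score 765 ≥ 620 (meets base)
DTI: 3,015 ÷ 6,950 = 43.4%, over the 40% base limit.
Reserves: 12,380 ÷ 655 = 18.9 months (meets 2-month minimum)
DTI 43.4% is within the 40%–45% exception band; checking compensating factors.
Reserves 18.9 ≥ 9 months; credit score 765 ≥ 700.
Both override conditions satisfied; DTI exception granted.

Approved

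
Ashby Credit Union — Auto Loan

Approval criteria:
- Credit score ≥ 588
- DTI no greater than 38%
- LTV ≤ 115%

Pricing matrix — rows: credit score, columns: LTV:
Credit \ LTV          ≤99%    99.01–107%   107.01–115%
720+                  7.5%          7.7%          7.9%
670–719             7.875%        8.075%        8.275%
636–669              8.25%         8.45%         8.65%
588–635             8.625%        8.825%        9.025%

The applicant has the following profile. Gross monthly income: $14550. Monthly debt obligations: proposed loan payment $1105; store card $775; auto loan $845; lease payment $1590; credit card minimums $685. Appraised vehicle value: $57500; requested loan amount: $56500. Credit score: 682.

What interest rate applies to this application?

7.875%

Credit score 682 ≥ 588; Total monthly debts = (1,105 + 775 + 845 + 1,590 + 685) = 5,000. Debt-to-income = 5,000/14,550 = 34.4% — meets 38% limit
LTV: 56,500 ÷ 57,500 = 98.3%, within 115% cap
Credit 682 → row 670–719; LTV 98.3% → column ≤99%. Grid cell → 7.875%.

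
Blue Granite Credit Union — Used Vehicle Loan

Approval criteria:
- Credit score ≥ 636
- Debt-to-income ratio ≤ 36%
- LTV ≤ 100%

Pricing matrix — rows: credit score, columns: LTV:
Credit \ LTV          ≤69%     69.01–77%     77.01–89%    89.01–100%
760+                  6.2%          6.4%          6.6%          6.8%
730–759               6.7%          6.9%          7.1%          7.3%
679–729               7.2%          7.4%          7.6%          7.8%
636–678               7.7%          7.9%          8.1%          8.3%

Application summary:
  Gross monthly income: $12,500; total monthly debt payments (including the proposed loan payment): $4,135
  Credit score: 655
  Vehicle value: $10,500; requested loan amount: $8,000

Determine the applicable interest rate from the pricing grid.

Credit score 655 ≥ 636; DTI = 4,135/12,500 = 33.1% ≤ 36%
Loan-to-value = 8,000/10,500 = 76.2% — pass (100% max)
Score 655 is in the 636–678 band; LTV 76.2% is in the 69.01–77% band → 7.9%.

7.9%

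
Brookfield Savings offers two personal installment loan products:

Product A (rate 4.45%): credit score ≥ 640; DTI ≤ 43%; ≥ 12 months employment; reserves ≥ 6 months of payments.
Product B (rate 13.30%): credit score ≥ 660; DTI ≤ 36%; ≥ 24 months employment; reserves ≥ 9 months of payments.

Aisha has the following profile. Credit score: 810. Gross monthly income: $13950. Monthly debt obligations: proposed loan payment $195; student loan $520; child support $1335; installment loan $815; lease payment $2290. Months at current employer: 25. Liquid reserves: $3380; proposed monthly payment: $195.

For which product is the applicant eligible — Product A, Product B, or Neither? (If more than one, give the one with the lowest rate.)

Total debts = (195 + 520 + 1,335 + 815 + 2,290) = 5,155; DTI = 5,155/13,950 = 37%.
Reserves = 3,380/195 = 17.3 months.
Product A: score 810 ≥ 640; DTI 37% ≤ 43%; employment 25 ≥ 12 mo; reserves 17.3 ≥ 6 mo → qualifies.
Product B: score 810 ≥ 660; DTI 37% > 36%; employment 25 ≥ 24 mo; reserves 17.3 ≥ 9 mo → does not qualify.

Product A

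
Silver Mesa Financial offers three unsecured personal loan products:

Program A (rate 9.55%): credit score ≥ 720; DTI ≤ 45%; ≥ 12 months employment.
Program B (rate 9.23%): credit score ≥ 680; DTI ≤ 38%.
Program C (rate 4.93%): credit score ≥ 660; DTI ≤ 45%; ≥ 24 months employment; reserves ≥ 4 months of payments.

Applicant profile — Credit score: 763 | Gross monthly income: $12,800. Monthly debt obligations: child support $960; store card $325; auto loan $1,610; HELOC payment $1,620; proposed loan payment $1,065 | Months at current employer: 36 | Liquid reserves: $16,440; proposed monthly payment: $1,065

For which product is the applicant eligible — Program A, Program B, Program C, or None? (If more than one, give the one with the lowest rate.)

Program C

Total debts = (960 + 325 + 1,610 + 1,620 + 1,065) = 5,580; DTI = 5,580/12,800 = 43.6%.
Reserves = 16,440/1,065 = 15.4 months.
Program A: score 763 ≥ 720; DTI 43.6% ≤ 45%; employment 36 ≥ 12 mo → qualifies.
Program B: score 763 ≥ 680; DTI 43.6% > 38% → does not qualify.
Program C: score 763 ≥ 660; DTI 43.6% ≤ 45%; employment 36 ≥ 24 mo; reserves 15.4 ≥ 4 mo → qualifies.
Qualifying: Program A, Program C. Lowest rate is 4.93% → Program C.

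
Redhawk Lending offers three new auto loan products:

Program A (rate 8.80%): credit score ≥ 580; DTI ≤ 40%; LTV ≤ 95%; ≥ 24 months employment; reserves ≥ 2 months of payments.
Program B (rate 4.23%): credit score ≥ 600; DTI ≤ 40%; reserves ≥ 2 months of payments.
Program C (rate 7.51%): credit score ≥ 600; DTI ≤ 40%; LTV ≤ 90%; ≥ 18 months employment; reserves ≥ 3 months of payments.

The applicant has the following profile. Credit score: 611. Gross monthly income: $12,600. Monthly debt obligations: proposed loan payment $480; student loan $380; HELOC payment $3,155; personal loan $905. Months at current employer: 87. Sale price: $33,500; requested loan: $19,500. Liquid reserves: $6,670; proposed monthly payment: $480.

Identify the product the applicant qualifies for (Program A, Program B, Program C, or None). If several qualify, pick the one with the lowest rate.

Program B

Total debts = (480 + 380 + 3,155 + 905) = 4,920; DTI = 4,920/12,600 = 39%.
LTV = 19,500/33,500 = 58.2%.
Reserves = 6,670/480 = 13.9 months.
Program A: score 611 ≥ 580; DTI 39% ≤ 40%; LTV 58.2% ≤ 95%; employment 87 ≥ 24 mo; reserves 13.9 ≥ 2 mo → qualifies.
Program B: score 611 ≥ 600; DTI 39% ≤ 40%; reserves 13.9 ≥ 2 mo → qualifies.
Program C: score 611 ≥ 600; DTI 39% ≤ 40%; LTV 58.2% ≤ 90%; employment 87 ≥ 18 mo; reserves 13.9 ≥ 3 mo → qualifies.
Qualifying: Program A, Program B, Program C. Lowest rate is 4.23% → Program B.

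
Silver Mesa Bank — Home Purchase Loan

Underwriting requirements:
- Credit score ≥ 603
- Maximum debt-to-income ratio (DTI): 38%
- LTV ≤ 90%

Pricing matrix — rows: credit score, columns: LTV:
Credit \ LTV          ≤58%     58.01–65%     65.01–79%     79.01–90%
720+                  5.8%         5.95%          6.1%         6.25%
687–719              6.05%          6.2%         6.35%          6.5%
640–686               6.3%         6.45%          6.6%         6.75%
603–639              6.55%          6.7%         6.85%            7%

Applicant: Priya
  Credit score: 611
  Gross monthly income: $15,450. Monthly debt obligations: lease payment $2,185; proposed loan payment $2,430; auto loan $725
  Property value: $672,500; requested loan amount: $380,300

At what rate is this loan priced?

Credit score 611 ≥ 603; Total monthly debts = (2,185 + 2,430 + 725) = 5,340. Debt-to-income = 5,340/15,450 = 34.6% — meets 38% limit
Loan-to-value = 380,300/672,500 = 56.6% — pass (90% max)
Row: 611 falls in 603–639. Column: 56.6% falls in ≤58%. Rate = 6.55%.

6.55%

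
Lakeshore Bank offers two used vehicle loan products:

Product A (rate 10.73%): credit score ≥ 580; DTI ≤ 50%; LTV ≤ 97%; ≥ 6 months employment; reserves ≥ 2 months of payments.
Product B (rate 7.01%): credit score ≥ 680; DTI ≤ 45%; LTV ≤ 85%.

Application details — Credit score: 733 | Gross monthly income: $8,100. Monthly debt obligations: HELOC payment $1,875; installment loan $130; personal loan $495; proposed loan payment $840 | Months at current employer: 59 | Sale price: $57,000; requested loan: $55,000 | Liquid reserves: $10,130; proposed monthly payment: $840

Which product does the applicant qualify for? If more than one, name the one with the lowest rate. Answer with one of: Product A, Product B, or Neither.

Product A

Total debts = (1,875 + 130 + 495 + 840) = 3,340; DTI = 3,340/8,100 = 41.2%.
LTV = 55,000/57,000 = 96.5%.
Reserves = 10,130/840 = 12.1 months.
Product A: score 733 ≥ 580; DTI 41.2% ≤ 50%; LTV 96.5% ≤ 97%; employment 59 ≥ 6 mo; reserves 12.1 ≥ 2 mo → qualifies.
Product B: score 733 ≥ 680; DTI 41.2% ≤ 45%; LTV 96.5% > 85% → does not qualify.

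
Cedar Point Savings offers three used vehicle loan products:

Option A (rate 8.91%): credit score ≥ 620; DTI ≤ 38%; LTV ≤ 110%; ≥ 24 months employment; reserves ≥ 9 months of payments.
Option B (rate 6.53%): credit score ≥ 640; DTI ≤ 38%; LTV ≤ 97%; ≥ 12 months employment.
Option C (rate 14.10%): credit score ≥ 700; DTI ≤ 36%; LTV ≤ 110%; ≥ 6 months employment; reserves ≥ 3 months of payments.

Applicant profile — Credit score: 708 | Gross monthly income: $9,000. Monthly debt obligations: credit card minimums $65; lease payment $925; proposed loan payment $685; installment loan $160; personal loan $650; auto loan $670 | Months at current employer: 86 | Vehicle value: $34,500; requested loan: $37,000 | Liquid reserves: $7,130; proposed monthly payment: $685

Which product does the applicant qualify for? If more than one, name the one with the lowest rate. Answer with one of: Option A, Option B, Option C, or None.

Total debts = (65 + 925 + 685 + 160 + 650 + 670) = 3,155; DTI = 3,155/9,000 = 35.1%.
LTV = 37,000/34,500 = 107.2%.
Reserves = 7,130/685 = 10.4 months.
Option A: score 708 ≥ 620; DTI 35.1% ≤ 38%; LTV 107.2% ≤ 110%; employment 86 ≥ 24 mo; reserves 10.4 ≥ 9 mo → qualifies.
Option B: score 708 ≥ 640; DTI 35.1% ≤ 38%; LTV 107.2% > 97%; employment 86 ≥ 12 mo → does not qualify.
Option C: score 708 ≥ 700; DTI 35.1% ≤ 36%; LTV 107.2% ≤ 110%; employment 86 ≥ 6 mo; reserves 10.4 ≥ 3 mo → qualifies.
Qualifying: Option A, Option C. Lowest rate is 8.91% → Option A.

Option A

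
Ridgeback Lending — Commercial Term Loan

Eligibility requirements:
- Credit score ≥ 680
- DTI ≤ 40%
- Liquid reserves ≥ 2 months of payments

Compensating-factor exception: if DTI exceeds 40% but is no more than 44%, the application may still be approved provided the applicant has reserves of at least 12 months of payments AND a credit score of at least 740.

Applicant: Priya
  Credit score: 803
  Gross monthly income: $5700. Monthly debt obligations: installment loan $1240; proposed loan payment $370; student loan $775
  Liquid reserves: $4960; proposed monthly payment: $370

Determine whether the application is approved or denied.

Approved

Credit score 803 ≥ 680 (meets base)
Total debts = (1,240 + 370 + 775) = 2,385. DTI = 2,385/5,700 = 41.8% > 40% — standard DTI limit exceeded.
Reserves = 4,960/370 = 13.4 months ≥ 2
DTI 41.8% is within the 40%–44% exception band; checking compensating factors.
Reserves 13.4 ≥ 12 months; credit score 803 ≥ 740.
Both compensating conditions met → exception applies.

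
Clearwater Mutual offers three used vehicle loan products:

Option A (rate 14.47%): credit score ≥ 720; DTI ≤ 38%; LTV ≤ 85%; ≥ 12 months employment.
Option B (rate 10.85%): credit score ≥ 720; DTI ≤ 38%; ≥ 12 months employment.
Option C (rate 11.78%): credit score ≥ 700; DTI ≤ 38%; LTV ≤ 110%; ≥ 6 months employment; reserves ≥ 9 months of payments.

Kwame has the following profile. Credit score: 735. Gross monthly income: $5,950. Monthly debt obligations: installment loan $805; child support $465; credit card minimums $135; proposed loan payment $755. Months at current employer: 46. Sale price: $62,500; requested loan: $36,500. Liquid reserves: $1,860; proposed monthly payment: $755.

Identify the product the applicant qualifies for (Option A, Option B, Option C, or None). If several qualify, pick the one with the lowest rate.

Total debts = (805 + 465 + 135 + 755) = 2,160; DTI = 2,160/5,950 = 36.3%.
LTV = 36,500/62,500 = 58.4%.
Reserves = 1,860/755 = 2.5 months.
Option A: score 735 ≥ 720; DTI 36.3% ≤ 38%; LTV 58.4% ≤ 85%; employment 46 ≥ 12 mo → qualifies.
Option B: score 735 ≥ 720; DTI 36.3% ≤ 38%; employment 46 ≥ 12 mo → qualifies.
Option C: score 735 ≥ 700; DTI 36.3% ≤ 38%; LTV 58.4% ≤ 110%; employment 46 ≥ 6 mo; reserves 2.5 < 9 mo → does not qualify.
Qualifying: Option A, Option B. Lowest rate is 10.85% → Option B.

Option B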